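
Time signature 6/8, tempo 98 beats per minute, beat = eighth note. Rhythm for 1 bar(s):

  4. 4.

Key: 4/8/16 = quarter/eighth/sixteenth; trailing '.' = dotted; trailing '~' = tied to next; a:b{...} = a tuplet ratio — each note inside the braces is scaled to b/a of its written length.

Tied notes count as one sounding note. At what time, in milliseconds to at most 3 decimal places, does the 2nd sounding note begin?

1. 0.0ms @ 0 + 1836.735ms (3)
2. 1836.735ms @ 3 + 1836.735ms (3)

note 2 onset = 3b = 1836.735ms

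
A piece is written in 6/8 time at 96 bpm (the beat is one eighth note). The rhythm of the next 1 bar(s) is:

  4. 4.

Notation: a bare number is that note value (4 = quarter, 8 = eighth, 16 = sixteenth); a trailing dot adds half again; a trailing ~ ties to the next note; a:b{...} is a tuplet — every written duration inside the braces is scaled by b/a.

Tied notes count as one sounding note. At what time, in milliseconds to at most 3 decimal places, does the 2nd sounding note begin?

note 2 onset = 3b = 1875.0ms

1. 0.0ms @ 0 + 1875.0ms (3)
2. 1875.0ms @ 3 + 1875.0ms (3)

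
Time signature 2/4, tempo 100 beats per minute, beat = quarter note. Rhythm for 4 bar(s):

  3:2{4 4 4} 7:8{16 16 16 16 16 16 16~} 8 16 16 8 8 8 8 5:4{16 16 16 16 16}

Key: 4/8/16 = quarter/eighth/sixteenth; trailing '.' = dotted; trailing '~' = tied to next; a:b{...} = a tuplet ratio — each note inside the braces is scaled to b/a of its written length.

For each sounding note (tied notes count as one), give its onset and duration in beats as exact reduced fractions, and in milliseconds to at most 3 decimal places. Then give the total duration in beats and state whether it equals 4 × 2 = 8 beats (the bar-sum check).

1) 0.0ms=0b +400.0ms=2/3b
2) 400.0ms=2/3b +400.0ms=2/3b
3) 800.0ms=4/3b +400.0ms=2/3b
4) 1200.0ms=2b +171.429ms=2/7b
5) 1371.429ms=16/7b +171.429ms=2/7b
6) 1542.857ms=18/7b +171.429ms=2/7b
7) 1714.286ms=20/7b +171.429ms=2/7b
8) 1885.714ms=22/7b +171.429ms=2/7b
9) 2057.143ms=24/7b +171.429ms=2/7b
10) 2228.571ms=26/7b +471.429ms=11/14b
11) 2700.0ms=9/2b +150.0ms=1/4b
12) 2850.0ms=19/4b +150.0ms=1/4b
13) 3000.0ms=5b +300.0ms=1/2b
14) 3300.0ms=11/2b +300.0ms=1/2b
15) 3600.0ms=6b +300.0ms=1/2b
16) 3900.0ms=13/2b +300.0ms=1/2b
17) 4200.0ms=7b +120.0ms=1/5b
18) 4320.0ms=36/5b +120.0ms=1/5b
19) 4440.0ms=37/5b +120.0ms=1/5b
20) 4560.0ms=38/5b +120.0ms=1/5b
21) 4680.0ms=39/5b +120.0ms=1/5b
Σ=8b of 8 (100bpm 2/4) — PASS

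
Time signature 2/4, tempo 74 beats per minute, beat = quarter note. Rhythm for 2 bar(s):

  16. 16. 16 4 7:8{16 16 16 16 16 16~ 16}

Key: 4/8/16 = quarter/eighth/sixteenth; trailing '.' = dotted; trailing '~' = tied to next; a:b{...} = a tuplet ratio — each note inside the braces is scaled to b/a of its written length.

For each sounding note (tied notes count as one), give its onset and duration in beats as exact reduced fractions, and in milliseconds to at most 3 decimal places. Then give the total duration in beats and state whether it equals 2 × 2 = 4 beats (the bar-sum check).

1) 0.0ms=0b +304.054ms=3/8b
2) 304.054ms=3/8b +304.054ms=3/8b
3) 608.108ms=3/4b +202.703ms=1/4b
4) 810.811ms=1b +810.811ms=1b
5) 1621.622ms=2b +231.66ms=2/7b
6) 1853.282ms=16/7b +231.66ms=2/7b
7) 2084.942ms=18/7b +231.66ms=2/7b
8) 2316.602ms=20/7b +231.66ms=2/7b
9) 2548.263ms=22/7b +231.66ms=2/7b
10) 2779.923ms=24/7b +463.32ms=4/7b
Σ=4b of 4 (74bpm 2/4) — PASS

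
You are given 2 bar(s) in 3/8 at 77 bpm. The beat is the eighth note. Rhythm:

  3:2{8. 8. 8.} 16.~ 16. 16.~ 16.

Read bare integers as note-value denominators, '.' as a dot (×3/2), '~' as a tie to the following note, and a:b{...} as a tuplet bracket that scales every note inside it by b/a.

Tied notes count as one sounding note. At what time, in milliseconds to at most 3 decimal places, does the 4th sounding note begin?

1. 0.0ms @ 0 + 779.221ms (1)
2. 779.221ms @ 1 + 779.221ms (1)
3. 1558.442ms @ 2 + 779.221ms (1)
4. 2337.662ms @ 3 + 1168.831ms (3/2)
5. 3506.494ms @ 9/2 + 1168.831ms (3/2)

note 4 onset = 3b = 2337.662ms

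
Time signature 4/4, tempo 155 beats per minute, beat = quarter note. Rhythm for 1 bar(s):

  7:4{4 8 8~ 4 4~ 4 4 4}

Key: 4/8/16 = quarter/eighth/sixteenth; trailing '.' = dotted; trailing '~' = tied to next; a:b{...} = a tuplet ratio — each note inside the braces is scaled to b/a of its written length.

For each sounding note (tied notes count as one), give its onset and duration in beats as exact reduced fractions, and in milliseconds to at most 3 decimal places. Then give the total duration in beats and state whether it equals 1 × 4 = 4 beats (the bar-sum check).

1) 0.0ms=0b +221.198ms=4/7b
2) 221.198ms=4/7b +110.599ms=2/7b
3) 331.797ms=6/7b +331.797ms=6/7b
4) 663.594ms=12/7b +442.396ms=8/7b
5) 1105.991ms=20/7b +221.198ms=4/7b
6) 1327.189ms=24/7b +221.198ms=4/7b
Σ=4b of 4 (155bpm 4/4) — PASS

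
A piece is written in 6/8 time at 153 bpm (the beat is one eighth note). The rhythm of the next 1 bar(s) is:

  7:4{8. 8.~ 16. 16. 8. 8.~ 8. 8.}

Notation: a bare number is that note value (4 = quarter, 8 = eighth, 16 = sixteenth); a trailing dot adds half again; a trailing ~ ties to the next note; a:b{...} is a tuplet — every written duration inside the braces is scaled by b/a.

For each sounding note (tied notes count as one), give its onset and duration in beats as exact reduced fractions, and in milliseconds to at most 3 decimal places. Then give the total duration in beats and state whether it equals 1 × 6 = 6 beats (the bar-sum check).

1) 0.0ms=0b +336.134ms=6/7b
2) 336.134ms=6/7b +504.202ms=9/7b
3) 840.336ms=15/7b +168.067ms=3/7b
4) 1008.403ms=18/7b +336.134ms=6/7b
5) 1344.538ms=24/7b +672.269ms=12/7b
6) 2016.807ms=36/7b +336.134ms=6/7b
Σ=6b of 6 (153bpm 6/8) — PASS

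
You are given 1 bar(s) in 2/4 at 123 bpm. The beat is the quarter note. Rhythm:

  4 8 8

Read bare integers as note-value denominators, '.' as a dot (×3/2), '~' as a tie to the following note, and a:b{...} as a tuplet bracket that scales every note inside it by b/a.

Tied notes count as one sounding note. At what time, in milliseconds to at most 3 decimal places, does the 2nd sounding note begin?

1. 0.0ms @ 0 + 487.805ms (1)
2. 487.805ms @ 1 + 243.902ms (1/2)
3. 731.707ms @ 3/2 + 243.902ms (1/2)

note 2 onset = 1b = 487.805ms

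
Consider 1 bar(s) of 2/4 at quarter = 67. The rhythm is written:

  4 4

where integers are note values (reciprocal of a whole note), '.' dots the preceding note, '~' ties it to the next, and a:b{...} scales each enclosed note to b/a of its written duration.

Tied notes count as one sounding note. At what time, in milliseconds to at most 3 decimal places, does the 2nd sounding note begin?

1. 0.0ms @ 0 + 895.522ms (1)
2. 895.522ms @ 1 + 895.522ms (1)

note 2 onset = 1b = 895.522ms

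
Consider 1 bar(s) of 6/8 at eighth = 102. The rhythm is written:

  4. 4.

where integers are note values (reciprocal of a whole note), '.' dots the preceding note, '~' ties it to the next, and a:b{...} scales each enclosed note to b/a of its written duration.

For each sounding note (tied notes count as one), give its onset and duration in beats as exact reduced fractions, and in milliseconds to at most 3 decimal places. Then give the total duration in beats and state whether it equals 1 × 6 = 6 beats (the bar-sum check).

1) 0.0ms=0b +1764.706ms=3b
2) 1764.706ms=3b +1764.706ms=3b
Σ=6b of 6 (102bpm 6/8) — PASS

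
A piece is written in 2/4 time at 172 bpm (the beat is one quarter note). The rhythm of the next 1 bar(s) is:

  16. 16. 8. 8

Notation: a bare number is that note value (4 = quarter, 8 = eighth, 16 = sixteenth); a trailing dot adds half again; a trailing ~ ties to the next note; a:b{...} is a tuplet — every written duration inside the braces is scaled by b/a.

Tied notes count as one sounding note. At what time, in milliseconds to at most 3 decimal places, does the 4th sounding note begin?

1. 0.0ms @ 0 + 130.814ms (3/8)
2. 130.814ms @ 3/8 + 130.814ms (3/8)
3. 261.628ms @ 3/4 + 261.628ms (3/4)
4. 523.256ms @ 3/2 + 174.419ms (1/2)

note 4 onset = 3/2b = 523.256ms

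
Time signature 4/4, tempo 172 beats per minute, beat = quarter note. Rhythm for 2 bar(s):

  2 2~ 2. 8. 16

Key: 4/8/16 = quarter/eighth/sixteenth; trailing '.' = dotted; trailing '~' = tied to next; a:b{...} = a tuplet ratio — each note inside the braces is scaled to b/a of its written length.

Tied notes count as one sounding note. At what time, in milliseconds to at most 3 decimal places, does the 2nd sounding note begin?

note 2 onset = 2b = 697.674ms

1. 0.0ms @ 0 + 697.674ms (2)
2. 697.674ms @ 2 + 1744.186ms (5)
3. 2441.86ms @ 7 + 261.628ms (3/4)
4. 2703.488ms @ 31/4 + 87.209ms (1/4)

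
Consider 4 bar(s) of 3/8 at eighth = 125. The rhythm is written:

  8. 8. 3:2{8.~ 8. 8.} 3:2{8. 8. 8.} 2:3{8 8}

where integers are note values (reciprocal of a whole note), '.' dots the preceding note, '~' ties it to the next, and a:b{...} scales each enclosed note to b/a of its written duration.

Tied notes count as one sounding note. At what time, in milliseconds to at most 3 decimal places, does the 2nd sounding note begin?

note 2 onset = 3/2b = 720.0ms

1. 0.0ms @ 0 + 720.0ms (3/2)
2. 720.0ms @ 3/2 + 720.0ms (3/2)
3. 1440.0ms @ 3 + 960.0ms (2)
4. 2400.0ms @ 5 + 480.0ms (1)
5. 2880.0ms @ 6 + 480.0ms (1)
6. 3360.0ms @ 7 + 480.0ms (1)
7. 3840.0ms @ 8 + 480.0ms (1)
8. 4320.0ms @ 9 + 720.0ms (3/2)
9. 5040.0ms @ 21/2 + 720.0ms (3/2)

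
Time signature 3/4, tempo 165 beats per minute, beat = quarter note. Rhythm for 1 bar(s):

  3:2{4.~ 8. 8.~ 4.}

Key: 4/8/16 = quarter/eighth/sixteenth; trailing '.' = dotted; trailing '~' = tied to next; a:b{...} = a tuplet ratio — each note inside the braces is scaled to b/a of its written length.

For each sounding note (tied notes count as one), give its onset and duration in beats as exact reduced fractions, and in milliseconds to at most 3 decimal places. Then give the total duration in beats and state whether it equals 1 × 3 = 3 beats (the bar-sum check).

1) 0.0ms=0b +545.455ms=3/2b
2) 545.455ms=3/2b +545.455ms=3/2b
Σ=3b of 3 (165bpm 3/4) — PASS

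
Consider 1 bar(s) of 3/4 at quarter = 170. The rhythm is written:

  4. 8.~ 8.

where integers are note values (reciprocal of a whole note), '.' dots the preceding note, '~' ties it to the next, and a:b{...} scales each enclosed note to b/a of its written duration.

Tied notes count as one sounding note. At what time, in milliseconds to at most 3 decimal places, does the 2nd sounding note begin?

1. 0.0ms @ 0 + 529.412ms (3/2)
2. 529.412ms @ 3/2 + 529.412ms (3/2)

note 2 onset = 3/2b = 529.412ms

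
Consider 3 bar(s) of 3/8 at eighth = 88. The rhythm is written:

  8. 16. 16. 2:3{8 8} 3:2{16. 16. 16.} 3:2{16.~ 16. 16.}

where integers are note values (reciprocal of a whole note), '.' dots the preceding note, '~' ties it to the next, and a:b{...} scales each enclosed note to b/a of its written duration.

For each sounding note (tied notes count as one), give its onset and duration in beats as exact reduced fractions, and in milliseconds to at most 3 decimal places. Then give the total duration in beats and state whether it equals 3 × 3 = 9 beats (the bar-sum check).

1) 0.0ms=0b +1022.727ms=3/2b
2) 1022.727ms=3/2b +511.364ms=3/4b
3) 1534.091ms=9/4b +511.364ms=3/4b
4) 2045.455ms=3b +1022.727ms=3/2b
5) 3068.182ms=9/2b +1022.727ms=3/2b
6) 4090.909ms=6b +340.909ms=1/2b
7) 4431.818ms=13/2b +340.909ms=1/2b
8) 4772.727ms=7b +340.909ms=1/2b
9) 5113.636ms=15/2b +681.818ms=1b
10) 5795.455ms=17/2b +340.909ms=1/2b
Σ=9b of 9 (88bpm 3/8) — PASS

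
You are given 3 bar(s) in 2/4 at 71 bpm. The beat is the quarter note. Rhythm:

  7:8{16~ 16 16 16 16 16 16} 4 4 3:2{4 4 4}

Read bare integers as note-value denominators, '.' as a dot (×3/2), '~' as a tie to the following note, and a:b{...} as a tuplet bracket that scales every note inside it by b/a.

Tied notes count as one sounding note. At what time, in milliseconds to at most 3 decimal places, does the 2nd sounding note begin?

1. 0.0ms @ 0 + 482.897ms (4/7)
2. 482.897ms @ 4/7 + 241.449ms (2/7)
3. 724.346ms @ 6/7 + 241.449ms (2/7)
4. 965.795ms @ 8/7 + 241.449ms (2/7)
5. 1207.243ms @ 10/7 + 241.449ms (2/7)
6. 1448.692ms @ 12/7 + 241.449ms (2/7)
7. 1690.141ms @ 2 + 845.07ms (1)
8. 2535.211ms @ 3 + 845.07ms (1)
9. 3380.282ms @ 4 + 563.38ms (2/3)
10. 3943.662ms @ 14/3 + 563.38ms (2/3)
11. 4507.042ms @ 16/3 + 563.38ms (2/3)

note 2 onset = 4/7b = 482.897ms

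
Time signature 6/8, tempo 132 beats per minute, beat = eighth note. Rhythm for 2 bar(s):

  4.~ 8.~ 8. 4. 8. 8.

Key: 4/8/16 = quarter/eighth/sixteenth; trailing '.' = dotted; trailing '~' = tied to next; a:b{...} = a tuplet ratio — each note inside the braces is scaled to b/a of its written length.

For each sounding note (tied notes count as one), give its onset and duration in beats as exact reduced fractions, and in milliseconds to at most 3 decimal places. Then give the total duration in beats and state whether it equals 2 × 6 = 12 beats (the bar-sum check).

1) 0.0ms=0b +2727.273ms=6b
2) 2727.273ms=6b +1363.636ms=3b
3) 4090.909ms=9b +681.818ms=3/2b
4) 4772.727ms=21/2b +681.818ms=3/2b
Σ=12b of 12 (132bpm 6/8) — PASS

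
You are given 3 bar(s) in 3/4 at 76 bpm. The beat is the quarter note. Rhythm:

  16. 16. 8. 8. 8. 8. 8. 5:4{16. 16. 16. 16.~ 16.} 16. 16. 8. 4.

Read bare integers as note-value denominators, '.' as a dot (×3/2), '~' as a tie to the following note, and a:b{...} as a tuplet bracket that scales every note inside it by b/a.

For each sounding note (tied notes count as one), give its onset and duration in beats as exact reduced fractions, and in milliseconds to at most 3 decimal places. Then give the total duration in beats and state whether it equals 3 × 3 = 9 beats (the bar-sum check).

1) 0.0ms=0b +296.053ms=3/8b
2) 296.053ms=3/8b +296.053ms=3/8b
3) 592.105ms=3/4b +592.105ms=3/4b
4) 1184.211ms=3/2b +592.105ms=3/4b
5) 1776.316ms=9/4b +592.105ms=3/4b
6) 2368.421ms=3b +592.105ms=3/4b
7) 2960.526ms=15/4b +592.105ms=3/4b
8) 3552.632ms=9/2b +236.842ms=3/10b
9) 3789.474ms=24/5b +236.842ms=3/10b
10) 4026.316ms=51/10b +236.842ms=3/10b
11) 4263.158ms=27/5b +473.684ms=3/5b
12) 4736.842ms=6b +296.053ms=3/8b
13) 5032.895ms=51/8b +296.053ms=3/8b
14) 5328.947ms=27/4b +592.105ms=3/4b
15) 5921.053ms=15/2b +1184.211ms=3/2b
Σ=9b of 9 (76bpm 3/4) — PASS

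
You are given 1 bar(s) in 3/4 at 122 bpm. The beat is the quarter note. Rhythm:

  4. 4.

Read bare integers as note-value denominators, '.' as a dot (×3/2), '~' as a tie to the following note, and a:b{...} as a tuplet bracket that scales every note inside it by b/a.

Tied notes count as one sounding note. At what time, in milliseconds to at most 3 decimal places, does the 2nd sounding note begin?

1. 0.0ms @ 0 + 737.705ms (3/2)
2. 737.705ms @ 3/2 + 737.705ms (3/2)

note 2 onset = 3/2b = 737.705ms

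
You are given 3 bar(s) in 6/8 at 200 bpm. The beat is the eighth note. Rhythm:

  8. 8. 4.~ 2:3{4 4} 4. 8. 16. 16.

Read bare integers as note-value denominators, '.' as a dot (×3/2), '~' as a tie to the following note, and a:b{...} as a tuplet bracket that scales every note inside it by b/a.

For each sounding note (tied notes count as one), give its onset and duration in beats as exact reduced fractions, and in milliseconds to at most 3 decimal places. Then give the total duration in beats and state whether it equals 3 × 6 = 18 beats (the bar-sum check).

1) 0.0ms=0b +450.0ms=3/2b
2) 450.0ms=3/2b +450.0ms=3/2b
3) 900.0ms=3b +1800.0ms=6b
4) 2700.0ms=9b +900.0ms=3b
5) 3600.0ms=12b +900.0ms=3b
6) 4500.0ms=15b +450.0ms=3/2b
7) 4950.0ms=33/2b +225.0ms=3/4b
8) 5175.0ms=69/4b +225.0ms=3/4b
Σ=18b of 18 (200bpm 6/8) — PASS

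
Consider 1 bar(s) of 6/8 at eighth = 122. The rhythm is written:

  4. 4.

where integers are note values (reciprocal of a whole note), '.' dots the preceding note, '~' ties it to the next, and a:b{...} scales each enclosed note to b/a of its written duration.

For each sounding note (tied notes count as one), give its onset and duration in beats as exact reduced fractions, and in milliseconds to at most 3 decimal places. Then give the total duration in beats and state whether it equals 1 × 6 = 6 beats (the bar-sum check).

1) 0.0ms=0b +1475.41ms=3b
2) 1475.41ms=3b +1475.41ms=3b
Σ=6b of 6 (122bpm 6/8) — PASS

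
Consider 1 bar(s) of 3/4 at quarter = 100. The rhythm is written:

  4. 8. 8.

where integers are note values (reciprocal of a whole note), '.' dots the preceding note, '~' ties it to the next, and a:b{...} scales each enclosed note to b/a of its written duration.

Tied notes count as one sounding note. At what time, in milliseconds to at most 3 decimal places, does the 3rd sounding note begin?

note 3 onset = 9/4b = 1350.0ms

1. 0.0ms @ 0 + 900.0ms (3/2)
2. 900.0ms @ 3/2 + 450.0ms (3/4)
3. 1350.0ms @ 9/4 + 450.0ms (3/4)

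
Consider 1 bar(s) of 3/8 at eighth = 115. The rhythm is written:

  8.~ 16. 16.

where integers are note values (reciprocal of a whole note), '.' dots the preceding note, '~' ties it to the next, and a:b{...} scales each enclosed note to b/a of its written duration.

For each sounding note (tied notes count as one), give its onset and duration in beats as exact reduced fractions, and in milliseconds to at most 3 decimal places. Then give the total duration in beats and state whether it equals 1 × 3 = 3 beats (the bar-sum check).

1) 0.0ms=0b +1173.913ms=9/4b
2) 1173.913ms=9/4b +391.304ms=3/4b
Σ=3b of 3 (115bpm 3/8) — PASS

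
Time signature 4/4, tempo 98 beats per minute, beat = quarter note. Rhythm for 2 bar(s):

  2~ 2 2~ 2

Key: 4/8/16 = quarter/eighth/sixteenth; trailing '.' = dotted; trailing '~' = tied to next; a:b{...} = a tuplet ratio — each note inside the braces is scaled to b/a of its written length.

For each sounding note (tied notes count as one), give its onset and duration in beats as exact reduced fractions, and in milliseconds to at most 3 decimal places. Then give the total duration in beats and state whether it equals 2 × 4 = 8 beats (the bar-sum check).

1) 0.0ms=0b +2448.98ms=4b
2) 2448.98ms=4b +2448.98ms=4b
Σ=8b of 8 (98bpm 4/4) — PASS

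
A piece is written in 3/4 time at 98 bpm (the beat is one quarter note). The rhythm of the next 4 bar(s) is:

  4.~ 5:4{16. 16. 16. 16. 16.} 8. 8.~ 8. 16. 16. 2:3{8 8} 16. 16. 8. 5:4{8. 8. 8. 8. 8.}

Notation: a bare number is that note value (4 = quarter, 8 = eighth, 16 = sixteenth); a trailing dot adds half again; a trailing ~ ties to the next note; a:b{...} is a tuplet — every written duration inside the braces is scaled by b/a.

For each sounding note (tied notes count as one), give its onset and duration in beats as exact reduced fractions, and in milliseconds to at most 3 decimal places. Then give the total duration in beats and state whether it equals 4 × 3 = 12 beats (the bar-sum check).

1) 0.0ms=0b +1102.041ms=9/5b
2) 1102.041ms=9/5b +183.673ms=3/10b
3) 1285.714ms=21/10b +183.673ms=3/10b
4) 1469.388ms=12/5b +183.673ms=3/10b
5) 1653.061ms=27/10b +183.673ms=3/10b
6) 1836.735ms=3b +459.184ms=3/4b
7) 2295.918ms=15/4b +918.367ms=3/2b
8) 3214.286ms=21/4b +229.592ms=3/8b
9) 3443.878ms=45/8b +229.592ms=3/8b
10) 3673.469ms=6b +459.184ms=3/4b
11) 4132.653ms=27/4b +459.184ms=3/4b
12) 4591.837ms=15/2b +229.592ms=3/8b
13) 4821.429ms=63/8b +229.592ms=3/8b
14) 5051.02ms=33/4b +459.184ms=3/4b
15) 5510.204ms=9b +367.347ms=3/5b
16) 5877.551ms=48/5b +367.347ms=3/5b
17) 6244.898ms=51/5b +367.347ms=3/5b
18) 6612.245ms=54/5b +367.347ms=3/5b
19) 6979.592ms=57/5b +367.347ms=3/5b
Σ=12b of 12 (98bpm 3/4) — PASS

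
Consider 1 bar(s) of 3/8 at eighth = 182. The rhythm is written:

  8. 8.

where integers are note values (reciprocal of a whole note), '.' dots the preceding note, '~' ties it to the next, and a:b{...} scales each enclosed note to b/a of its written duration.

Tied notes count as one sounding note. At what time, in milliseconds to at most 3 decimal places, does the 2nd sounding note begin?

1. 0.0ms @ 0 + 494.505ms (3/2)
2. 494.505ms @ 3/2 + 494.505ms (3/2)

note 2 onset = 3/2b = 494.505ms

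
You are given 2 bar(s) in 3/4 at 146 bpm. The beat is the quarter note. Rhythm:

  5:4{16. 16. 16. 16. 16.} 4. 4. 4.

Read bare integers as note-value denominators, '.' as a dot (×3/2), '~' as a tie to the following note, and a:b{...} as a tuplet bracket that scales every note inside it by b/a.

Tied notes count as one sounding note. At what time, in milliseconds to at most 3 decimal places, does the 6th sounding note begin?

1. 0.0ms @ 0 + 123.288ms (3/10)
2. 123.288ms @ 3/10 + 123.288ms (3/10)
3. 246.575ms @ 3/5 + 123.288ms (3/10)
4. 369.863ms @ 9/10 + 123.288ms (3/10)
5. 493.151ms @ 6/5 + 123.288ms (3/10)
6. 616.438ms @ 3/2 + 616.438ms (3/2)
7. 1232.877ms @ 3 + 616.438ms (3/2)
8. 1849.315ms @ 9/2 + 616.438ms (3/2)

note 6 onset = 3/2b = 616.438ms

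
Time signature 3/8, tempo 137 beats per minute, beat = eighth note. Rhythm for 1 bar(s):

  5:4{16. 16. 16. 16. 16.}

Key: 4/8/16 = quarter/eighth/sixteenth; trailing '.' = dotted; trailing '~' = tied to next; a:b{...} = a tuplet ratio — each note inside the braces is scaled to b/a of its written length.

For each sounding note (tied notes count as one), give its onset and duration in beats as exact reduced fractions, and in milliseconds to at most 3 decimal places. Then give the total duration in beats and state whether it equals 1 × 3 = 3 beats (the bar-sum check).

1) 0.0ms=0b +262.774ms=3/5b
2) 262.774ms=3/5b +262.774ms=3/5b
3) 525.547ms=6/5b +262.774ms=3/5b
4) 788.321ms=9/5b +262.774ms=3/5b
5) 1051.095ms=12/5b +262.774ms=3/5b
Σ=3b of 3 (137bpm 3/8) — PASS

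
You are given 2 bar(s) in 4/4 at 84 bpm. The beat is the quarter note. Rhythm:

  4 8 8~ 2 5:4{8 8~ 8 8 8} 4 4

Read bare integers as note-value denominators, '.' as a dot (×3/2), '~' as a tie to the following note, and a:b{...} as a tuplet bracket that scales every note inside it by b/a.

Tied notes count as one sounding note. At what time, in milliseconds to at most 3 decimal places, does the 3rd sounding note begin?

1. 0.0ms @ 0 + 714.286ms (1)
2. 714.286ms @ 1 + 357.143ms (1/2)
3. 1071.429ms @ 3/2 + 1785.714ms (5/2)
4. 2857.143ms @ 4 + 285.714ms (2/5)
5. 3142.857ms @ 22/5 + 571.429ms (4/5)
6. 3714.286ms @ 26/5 + 285.714ms (2/5)
7. 4000.0ms @ 28/5 + 285.714ms (2/5)
8. 4285.714ms @ 6 + 714.286ms (1)
9. 5000.0ms @ 7 + 714.286ms (1)

note 3 onset = 3/2b = 1071.429ms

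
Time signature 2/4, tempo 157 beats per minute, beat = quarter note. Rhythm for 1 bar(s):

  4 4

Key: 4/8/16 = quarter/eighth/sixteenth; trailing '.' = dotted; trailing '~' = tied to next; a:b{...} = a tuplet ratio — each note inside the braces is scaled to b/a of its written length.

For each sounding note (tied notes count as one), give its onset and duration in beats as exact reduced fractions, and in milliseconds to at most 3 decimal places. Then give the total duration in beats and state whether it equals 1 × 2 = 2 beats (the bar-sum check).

1) 0.0ms=0b +382.166ms=1b
2) 382.166ms=1b +382.166ms=1b
Σ=2b of 2 (157bpm 2/4) — PASS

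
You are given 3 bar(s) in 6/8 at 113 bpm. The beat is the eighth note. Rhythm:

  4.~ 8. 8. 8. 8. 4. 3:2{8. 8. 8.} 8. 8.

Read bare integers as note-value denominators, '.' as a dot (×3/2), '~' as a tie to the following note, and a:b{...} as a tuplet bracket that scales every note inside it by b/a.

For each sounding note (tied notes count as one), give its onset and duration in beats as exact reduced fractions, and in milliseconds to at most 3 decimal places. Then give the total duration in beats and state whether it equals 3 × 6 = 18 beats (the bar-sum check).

1) 0.0ms=0b +2389.381ms=9/2b
2) 2389.381ms=9/2b +796.46ms=3/2b
3) 3185.841ms=6b +796.46ms=3/2b
4) 3982.301ms=15/2b +796.46ms=3/2b
5) 4778.761ms=9b +1592.92ms=3b
6) 6371.681ms=12b +530.973ms=1b
7) 6902.655ms=13b +530.973ms=1b
8) 7433.628ms=14b +530.973ms=1b
9) 7964.602ms=15b +796.46ms=3/2b
10) 8761.062ms=33/2b +796.46ms=3/2b
Σ=18b of 18 (113bpm 6/8) — PASS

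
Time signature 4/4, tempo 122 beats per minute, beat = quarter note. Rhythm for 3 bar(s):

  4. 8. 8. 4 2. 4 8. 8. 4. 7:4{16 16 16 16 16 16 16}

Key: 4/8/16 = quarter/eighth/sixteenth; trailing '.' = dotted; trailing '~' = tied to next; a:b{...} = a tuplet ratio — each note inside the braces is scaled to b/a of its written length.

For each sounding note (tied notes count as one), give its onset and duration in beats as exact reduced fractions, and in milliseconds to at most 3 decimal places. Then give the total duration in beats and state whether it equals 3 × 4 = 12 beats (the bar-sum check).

1) 0.0ms=0b +737.705ms=3/2b
2) 737.705ms=3/2b +368.852ms=3/4b
3) 1106.557ms=9/4b +368.852ms=3/4b
4) 1475.41ms=3b +491.803ms=1b
5) 1967.213ms=4b +1475.41ms=3b
6) 3442.623ms=7b +491.803ms=1b
7) 3934.426ms=8b +368.852ms=3/4b
8) 4303.279ms=35/4b +368.852ms=3/4b
9) 4672.131ms=19/2b +737.705ms=3/2b
10) 5409.836ms=11b +70.258ms=1/7b
11) 5480.094ms=78/7b +70.258ms=1/7b
12) 5550.351ms=79/7b +70.258ms=1/7b
13) 5620.609ms=80/7b +70.258ms=1/7b
14) 5690.867ms=81/7b +70.258ms=1/7b
15) 5761.124ms=82/7b +70.258ms=1/7b
16) 5831.382ms=83/7b +70.258ms=1/7b
Σ=12b of 12 (122bpm 4/4) — PASS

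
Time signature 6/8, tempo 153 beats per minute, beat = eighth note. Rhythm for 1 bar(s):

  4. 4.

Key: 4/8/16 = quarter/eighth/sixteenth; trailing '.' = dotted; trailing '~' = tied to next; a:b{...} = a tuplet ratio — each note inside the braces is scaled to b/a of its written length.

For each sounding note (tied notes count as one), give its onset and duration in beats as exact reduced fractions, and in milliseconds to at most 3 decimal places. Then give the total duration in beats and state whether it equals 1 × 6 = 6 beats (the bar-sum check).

1) 0.0ms=0b +1176.471ms=3b
2) 1176.471ms=3b +1176.471ms=3b
Σ=6b of 6 (153bpm 6/8) — PASS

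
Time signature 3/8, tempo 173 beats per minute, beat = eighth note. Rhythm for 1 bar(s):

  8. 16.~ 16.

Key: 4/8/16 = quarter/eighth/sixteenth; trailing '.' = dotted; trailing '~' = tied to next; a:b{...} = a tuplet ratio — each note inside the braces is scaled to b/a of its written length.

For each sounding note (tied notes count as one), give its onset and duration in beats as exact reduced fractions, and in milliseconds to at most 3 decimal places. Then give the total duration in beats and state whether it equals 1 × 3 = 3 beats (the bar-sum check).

1) 0.0ms=0b +520.231ms=3/2b
2) 520.231ms=3/2b +520.231ms=3/2b
Σ=3b of 3 (173bpm 3/8) — PASS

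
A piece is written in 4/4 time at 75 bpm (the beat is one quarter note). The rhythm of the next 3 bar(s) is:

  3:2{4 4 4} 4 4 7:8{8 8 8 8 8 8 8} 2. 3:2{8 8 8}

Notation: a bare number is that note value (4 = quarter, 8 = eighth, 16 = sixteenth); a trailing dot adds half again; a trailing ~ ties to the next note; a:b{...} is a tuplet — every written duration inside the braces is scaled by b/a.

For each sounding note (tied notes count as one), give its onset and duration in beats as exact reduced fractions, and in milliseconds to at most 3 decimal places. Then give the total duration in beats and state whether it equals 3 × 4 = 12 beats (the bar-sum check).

1) 0.0ms=0b +533.333ms=2/3b
2) 533.333ms=2/3b +533.333ms=2/3b
3) 1066.667ms=4/3b +533.333ms=2/3b
4) 1600.0ms=2b +800.0ms=1b
5) 2400.0ms=3b +800.0ms=1b
6) 3200.0ms=4b +457.143ms=4/7b
7) 3657.143ms=32/7b +457.143ms=4/7b
8) 4114.286ms=36/7b +457.143ms=4/7b
9) 4571.429ms=40/7b +457.143ms=4/7b
10) 5028.571ms=44/7b +457.143ms=4/7b
11) 5485.714ms=48/7b +457.143ms=4/7b
12) 5942.857ms=52/7b +457.143ms=4/7b
13) 6400.0ms=8b +2400.0ms=3b
14) 8800.0ms=11b +266.667ms=1/3b
15) 9066.667ms=34/3b +266.667ms=1/3b
16) 9333.333ms=35/3b +266.667ms=1/3b
Σ=12b of 12 (75bpm 4/4) — PASS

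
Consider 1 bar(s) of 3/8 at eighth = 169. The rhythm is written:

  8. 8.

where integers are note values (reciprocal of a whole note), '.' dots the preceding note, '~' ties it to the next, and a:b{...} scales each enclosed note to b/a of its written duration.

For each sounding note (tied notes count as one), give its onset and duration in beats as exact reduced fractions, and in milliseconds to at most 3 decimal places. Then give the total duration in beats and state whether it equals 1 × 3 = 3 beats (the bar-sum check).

1) 0.0ms=0b +532.544ms=3/2b
2) 532.544ms=3/2b +532.544ms=3/2b
Σ=3b of 3 (169bpm 3/8) — PASS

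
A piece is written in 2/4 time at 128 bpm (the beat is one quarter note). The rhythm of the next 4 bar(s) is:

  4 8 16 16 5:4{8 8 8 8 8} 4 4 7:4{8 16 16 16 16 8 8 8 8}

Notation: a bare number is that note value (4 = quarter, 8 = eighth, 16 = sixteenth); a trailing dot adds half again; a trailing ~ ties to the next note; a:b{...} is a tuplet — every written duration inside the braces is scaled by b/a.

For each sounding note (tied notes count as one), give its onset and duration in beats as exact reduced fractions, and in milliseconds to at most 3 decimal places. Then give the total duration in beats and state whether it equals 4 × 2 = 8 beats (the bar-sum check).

1) 0.0ms=0b +468.75ms=1b
2) 468.75ms=1b +234.375ms=1/2b
3) 703.125ms=3/2b +117.188ms=1/4b
4) 820.312ms=7/4b +117.188ms=1/4b
5) 937.5ms=2b +187.5ms=2/5b
6) 1125.0ms=12/5b +187.5ms=2/5b
7) 1312.5ms=14/5b +187.5ms=2/5b
8) 1500.0ms=16/5b +187.5ms=2/5b
9) 1687.5ms=18/5b +187.5ms=2/5b
10) 1875.0ms=4b +468.75ms=1b
11) 2343.75ms=5b +468.75ms=1b
12) 2812.5ms=6b +133.929ms=2/7b
13) 2946.429ms=44/7b +66.964ms=1/7b
14) 3013.393ms=45/7b +66.964ms=1/7b
15) 3080.357ms=46/7b +66.964ms=1/7b
16) 3147.321ms=47/7b +66.964ms=1/7b
17) 3214.286ms=48/7b +133.929ms=2/7b
18) 3348.214ms=50/7b +133.929ms=2/7b
19) 3482.143ms=52/7b +133.929ms=2/7b
20) 3616.071ms=54/7b +133.929ms=2/7b
Σ=8b of 8 (128bpm 2/4) — PASS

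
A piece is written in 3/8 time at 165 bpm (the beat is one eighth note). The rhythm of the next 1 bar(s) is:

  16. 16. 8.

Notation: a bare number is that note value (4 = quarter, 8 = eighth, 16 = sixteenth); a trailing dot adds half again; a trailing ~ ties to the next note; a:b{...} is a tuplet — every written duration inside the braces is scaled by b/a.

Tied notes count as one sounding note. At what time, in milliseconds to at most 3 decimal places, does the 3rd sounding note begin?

note 3 onset = 3/2b = 545.455ms

1. 0.0ms @ 0 + 272.727ms (3/4)
2. 272.727ms @ 3/4 + 272.727ms (3/4)
3. 545.455ms @ 3/2 + 545.455ms (3/2)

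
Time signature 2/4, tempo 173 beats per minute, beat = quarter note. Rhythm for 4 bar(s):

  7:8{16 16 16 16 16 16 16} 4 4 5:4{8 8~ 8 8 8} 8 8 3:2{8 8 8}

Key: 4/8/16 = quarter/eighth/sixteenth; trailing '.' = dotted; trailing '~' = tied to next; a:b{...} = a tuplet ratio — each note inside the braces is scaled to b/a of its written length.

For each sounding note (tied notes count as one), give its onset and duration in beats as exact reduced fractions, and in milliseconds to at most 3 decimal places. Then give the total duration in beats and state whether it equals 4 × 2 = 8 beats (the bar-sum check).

1) 0.0ms=0b +99.092ms=2/7b
2) 99.092ms=2/7b +99.092ms=2/7b
3) 198.183ms=4/7b +99.092ms=2/7b
4) 297.275ms=6/7b +99.092ms=2/7b
5) 396.367ms=8/7b +99.092ms=2/7b
6) 495.458ms=10/7b +99.092ms=2/7b
7) 594.55ms=12/7b +99.092ms=2/7b
8) 693.642ms=2b +346.821ms=1b
9) 1040.462ms=3b +346.821ms=1b
10) 1387.283ms=4b +138.728ms=2/5b
11) 1526.012ms=22/5b +277.457ms=4/5b
12) 1803.468ms=26/5b +138.728ms=2/5b
13) 1942.197ms=28/5b +138.728ms=2/5b
14) 2080.925ms=6b +173.41ms=1/2b
15) 2254.335ms=13/2b +173.41ms=1/2b
16) 2427.746ms=7b +115.607ms=1/3b
17) 2543.353ms=22/3b +115.607ms=1/3b
18) 2658.96ms=23/3b +115.607ms=1/3b
Σ=8b of 8 (173bpm 2/4) — PASS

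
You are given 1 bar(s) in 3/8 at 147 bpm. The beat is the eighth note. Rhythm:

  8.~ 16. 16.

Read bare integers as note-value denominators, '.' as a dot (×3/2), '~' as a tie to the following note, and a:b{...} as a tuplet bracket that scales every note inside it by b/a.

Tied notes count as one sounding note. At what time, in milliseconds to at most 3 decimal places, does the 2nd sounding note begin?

1. 0.0ms @ 0 + 918.367ms (9/4)
2. 918.367ms @ 9/4 + 306.122ms (3/4)

note 2 onset = 9/4b = 918.367ms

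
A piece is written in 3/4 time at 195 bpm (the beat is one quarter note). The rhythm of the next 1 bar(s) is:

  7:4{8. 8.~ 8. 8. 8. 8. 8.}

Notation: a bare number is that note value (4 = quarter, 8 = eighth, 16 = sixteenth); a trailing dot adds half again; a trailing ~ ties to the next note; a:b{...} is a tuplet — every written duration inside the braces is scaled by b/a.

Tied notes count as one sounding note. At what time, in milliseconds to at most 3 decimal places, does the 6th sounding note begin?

1. 0.0ms @ 0 + 131.868ms (3/7)
2. 131.868ms @ 3/7 + 263.736ms (6/7)
3. 395.604ms @ 9/7 + 131.868ms (3/7)
4. 527.473ms @ 12/7 + 131.868ms (3/7)
5. 659.341ms @ 15/7 + 131.868ms (3/7)
6. 791.209ms @ 18/7 + 131.868ms (3/7)

note 6 onset = 18/7b = 791.209ms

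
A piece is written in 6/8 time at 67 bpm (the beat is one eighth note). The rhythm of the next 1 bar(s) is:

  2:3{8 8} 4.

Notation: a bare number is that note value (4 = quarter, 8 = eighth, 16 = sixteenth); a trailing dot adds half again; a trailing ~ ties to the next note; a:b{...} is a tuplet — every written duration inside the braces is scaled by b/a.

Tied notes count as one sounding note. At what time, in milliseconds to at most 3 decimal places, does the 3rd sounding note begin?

1. 0.0ms @ 0 + 1343.284ms (3/2)
2. 1343.284ms @ 3/2 + 1343.284ms (3/2)
3. 2686.567ms @ 3 + 2686.567ms (3)

note 3 onset = 3b = 2686.567ms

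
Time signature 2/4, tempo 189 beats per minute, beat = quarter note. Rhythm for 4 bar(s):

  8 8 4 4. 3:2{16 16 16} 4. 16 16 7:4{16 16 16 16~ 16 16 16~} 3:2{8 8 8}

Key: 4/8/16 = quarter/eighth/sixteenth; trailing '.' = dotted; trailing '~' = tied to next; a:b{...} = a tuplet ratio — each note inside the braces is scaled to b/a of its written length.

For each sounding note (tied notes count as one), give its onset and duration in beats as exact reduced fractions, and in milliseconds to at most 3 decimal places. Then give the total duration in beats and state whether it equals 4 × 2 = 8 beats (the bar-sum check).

1) 0.0ms=0b +158.73ms=1/2b
2) 158.73ms=1/2b +158.73ms=1/2b
3) 317.46ms=1b +317.46ms=1b
4) 634.921ms=2b +476.19ms=3/2b
5) 1111.111ms=7/2b +52.91ms=1/6b
6) 1164.021ms=11/3b +52.91ms=1/6b
7) 1216.931ms=23/6b +52.91ms=1/6b
8) 1269.841ms=4b +476.19ms=3/2b
9) 1746.032ms=11/2b +79.365ms=1/4b
10) 1825.397ms=23/4b +79.365ms=1/4b
11) 1904.762ms=6b +45.351ms=1/7b
12) 1950.113ms=43/7b +45.351ms=1/7b
13) 1995.465ms=44/7b +45.351ms=1/7b
14) 2040.816ms=45/7b +90.703ms=2/7b
15) 2131.519ms=47/7b +45.351ms=1/7b
16) 2176.871ms=48/7b +151.172ms=10/21b
17) 2328.042ms=22/3b +105.82ms=1/3b
18) 2433.862ms=23/3b +105.82ms=1/3b
Σ=8b of 8 (189bpm 2/4) — PASS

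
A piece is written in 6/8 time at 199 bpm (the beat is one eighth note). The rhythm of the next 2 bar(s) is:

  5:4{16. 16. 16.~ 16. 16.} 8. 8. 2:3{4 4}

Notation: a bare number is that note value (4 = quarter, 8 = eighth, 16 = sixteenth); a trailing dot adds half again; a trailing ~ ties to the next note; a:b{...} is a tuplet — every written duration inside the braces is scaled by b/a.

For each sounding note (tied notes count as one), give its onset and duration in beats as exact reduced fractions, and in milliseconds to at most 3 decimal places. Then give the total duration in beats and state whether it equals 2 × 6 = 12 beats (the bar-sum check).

1) 0.0ms=0b +180.905ms=3/5b
2) 180.905ms=3/5b +180.905ms=3/5b
3) 361.809ms=6/5b +361.809ms=6/5b
4) 723.618ms=12/5b +180.905ms=3/5b
5) 904.523ms=3b +452.261ms=3/2b
6) 1356.784ms=9/2b +452.261ms=3/2b
7) 1809.045ms=6b +904.523ms=3b
8) 2713.568ms=9b +904.523ms=3b
Σ=12b of 12 (199bpm 6/8) — PASS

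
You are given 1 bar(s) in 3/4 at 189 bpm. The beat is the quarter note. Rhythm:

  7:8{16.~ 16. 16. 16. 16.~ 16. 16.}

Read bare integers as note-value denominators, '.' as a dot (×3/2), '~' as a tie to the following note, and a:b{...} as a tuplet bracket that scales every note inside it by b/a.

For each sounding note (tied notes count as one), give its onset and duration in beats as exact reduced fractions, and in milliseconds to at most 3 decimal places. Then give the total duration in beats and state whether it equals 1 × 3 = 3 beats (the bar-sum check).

1) 0.0ms=0b +272.109ms=6/7b
2) 272.109ms=6/7b +136.054ms=3/7b
3) 408.163ms=9/7b +136.054ms=3/7b
4) 544.218ms=12/7b +272.109ms=6/7b
5) 816.327ms=18/7b +136.054ms=3/7b
Σ=3b of 3 (189bpm 3/4) — PASS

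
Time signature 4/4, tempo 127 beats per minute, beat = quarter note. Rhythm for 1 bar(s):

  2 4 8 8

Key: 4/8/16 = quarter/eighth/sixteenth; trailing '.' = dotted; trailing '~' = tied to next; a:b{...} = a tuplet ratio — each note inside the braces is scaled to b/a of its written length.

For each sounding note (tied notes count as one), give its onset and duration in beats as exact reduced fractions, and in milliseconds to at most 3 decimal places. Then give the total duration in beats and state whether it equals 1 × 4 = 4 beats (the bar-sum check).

1) 0.0ms=0b +944.882ms=2b
2) 944.882ms=2b +472.441ms=1b
3) 1417.323ms=3b +236.22ms=1/2b
4) 1653.543ms=7/2b +236.22ms=1/2b
Σ=4b of 4 (127bpm 4/4) — PASS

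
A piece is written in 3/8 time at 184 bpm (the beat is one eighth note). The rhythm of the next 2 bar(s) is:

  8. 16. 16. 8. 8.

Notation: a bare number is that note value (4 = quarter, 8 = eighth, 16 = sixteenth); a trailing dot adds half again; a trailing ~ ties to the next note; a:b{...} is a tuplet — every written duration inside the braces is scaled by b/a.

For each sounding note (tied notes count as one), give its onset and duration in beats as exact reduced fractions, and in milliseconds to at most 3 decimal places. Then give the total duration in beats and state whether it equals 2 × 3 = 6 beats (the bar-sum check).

1) 0.0ms=0b +489.13ms=3/2b
2) 489.13ms=3/2b +244.565ms=3/4b
3) 733.696ms=9/4b +244.565ms=3/4b
4) 978.261ms=3b +489.13ms=3/2b
5) 1467.391ms=9/2b +489.13ms=3/2b
Σ=6b of 6 (184bpm 3/8) — PASS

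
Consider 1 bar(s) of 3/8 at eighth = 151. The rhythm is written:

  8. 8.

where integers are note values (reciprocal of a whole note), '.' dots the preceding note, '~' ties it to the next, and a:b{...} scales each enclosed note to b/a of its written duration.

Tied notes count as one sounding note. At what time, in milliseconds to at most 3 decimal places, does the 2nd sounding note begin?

note 2 onset = 3/2b = 596.026ms

1. 0.0ms @ 0 + 596.026ms (3/2)
2. 596.026ms @ 3/2 + 596.026ms (3/2)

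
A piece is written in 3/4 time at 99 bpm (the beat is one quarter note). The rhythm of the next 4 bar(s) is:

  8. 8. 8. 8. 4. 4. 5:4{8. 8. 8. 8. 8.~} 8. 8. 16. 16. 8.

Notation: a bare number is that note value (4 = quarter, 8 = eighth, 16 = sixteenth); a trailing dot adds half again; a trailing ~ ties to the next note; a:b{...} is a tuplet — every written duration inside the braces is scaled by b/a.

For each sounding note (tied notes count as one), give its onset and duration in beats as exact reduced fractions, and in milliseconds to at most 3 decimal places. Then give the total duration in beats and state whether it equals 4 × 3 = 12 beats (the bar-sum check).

1) 0.0ms=0b +454.545ms=3/4b
2) 454.545ms=3/4b +454.545ms=3/4b
3) 909.091ms=3/2b +454.545ms=3/4b
4) 1363.636ms=9/4b +454.545ms=3/4b
5) 1818.182ms=3b +909.091ms=3/2b
6) 2727.273ms=9/2b +909.091ms=3/2b
7) 3636.364ms=6b +363.636ms=3/5b
8) 4000.0ms=33/5b +363.636ms=3/5b
9) 4363.636ms=36/5b +363.636ms=3/5b
10) 4727.273ms=39/5b +363.636ms=3/5b
11) 5090.909ms=42/5b +818.182ms=27/20b
12) 5909.091ms=39/4b +454.545ms=3/4b
13) 6363.636ms=21/2b +227.273ms=3/8b
14) 6590.909ms=87/8b +227.273ms=3/8b
15) 6818.182ms=45/4b +454.545ms=3/4b
Σ=12b of 12 (99bpm 3/4) — PASS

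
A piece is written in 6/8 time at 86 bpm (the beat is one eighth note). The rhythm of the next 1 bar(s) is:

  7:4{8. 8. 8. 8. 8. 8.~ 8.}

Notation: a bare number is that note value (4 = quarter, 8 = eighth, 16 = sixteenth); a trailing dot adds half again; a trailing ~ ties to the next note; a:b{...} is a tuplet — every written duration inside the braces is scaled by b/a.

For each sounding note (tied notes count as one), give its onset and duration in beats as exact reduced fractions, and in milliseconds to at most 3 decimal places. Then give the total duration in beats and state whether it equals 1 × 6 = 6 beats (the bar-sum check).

1) 0.0ms=0b +598.007ms=6/7b
2) 598.007ms=6/7b +598.007ms=6/7b
3) 1196.013ms=12/7b +598.007ms=6/7b
4) 1794.02ms=18/7b +598.007ms=6/7b
5) 2392.027ms=24/7b +598.007ms=6/7b
6) 2990.033ms=30/7b +1196.013ms=12/7b
Σ=6b of 6 (86bpm 6/8) — PASS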